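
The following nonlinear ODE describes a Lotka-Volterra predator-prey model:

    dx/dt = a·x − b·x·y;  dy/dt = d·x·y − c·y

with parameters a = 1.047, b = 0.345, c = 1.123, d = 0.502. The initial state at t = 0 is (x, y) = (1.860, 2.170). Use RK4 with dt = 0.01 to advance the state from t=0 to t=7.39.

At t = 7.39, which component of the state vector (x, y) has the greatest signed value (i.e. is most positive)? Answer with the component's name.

t=0.000: state=(1.860, 2.170)
step 1 (dt=0.01): k1=(0.555, -0.411), k2=(0.557, -0.407), k3=(0.557, -0.407), k4=(0.559, -0.404); state += dt/6·(k1+2k2+2k3+k4)
t=0.010: state=(1.866, 2.166)
t=0.020: state=(1.871, 2.162)
t=0.030: state=(1.877, 2.158)
continuing one RK4 step at a time; state shown every 25 steps (Δt=0.25):
t=0.250: state=(2.012, 2.089)
t=0.500: state=(2.187, 2.053)
t=0.750: state=(2.380, 2.064)
t=1.000: state=(2.581, 2.128)
t=1.250: state=(2.778, 2.250)
t=1.500: state=(2.950, 2.435)
t=1.750: state=(3.075, 2.686)
t=2.000: state=(3.128, 2.996)
t=2.250: state=(3.092, 3.346)
t=2.500: state=(2.964, 3.699)
t=2.750: state=(2.761, 4.003)
t=3.000: state=(2.515, 4.211)
t=3.250: state=(2.262, 4.291)
t=3.500: state=(2.032, 4.242)
t=3.750: state=(1.843, 4.083)
t=4.000: state=(1.700, 3.850)
t=4.250: state=(1.603, 3.575)
t=4.500: state=(1.549, 3.289)
t=4.750: state=(1.534, 3.013)
t=5.000: state=(1.554, 2.761)
t=5.250: state=(1.606, 2.542)
t=5.500: state=(1.690, 2.360)
t=5.750: state=(1.803, 2.218)
t=6.000: state=(1.943, 2.119)
t=6.250: state=(2.109, 2.063)
t=6.500: state=(2.295, 2.053)
t=6.750: state=(2.494, 2.094)
t=7.000: state=(2.695, 2.190)
t=7.250: state=(2.880, 2.348)
t=7.390: state=(2.969, 2.464)
compare at T: x=2.969, y=2.464

largest component: x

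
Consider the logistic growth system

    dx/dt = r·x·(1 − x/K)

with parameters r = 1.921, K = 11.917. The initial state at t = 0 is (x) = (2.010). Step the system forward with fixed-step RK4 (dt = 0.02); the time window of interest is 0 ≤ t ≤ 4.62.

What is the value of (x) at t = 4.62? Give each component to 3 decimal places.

t=0.000: state=(2.010)
step 1 (dt=0.02): k1=(3.210), k2=(3.251), k3=(3.251), k4=(3.292); state += dt/6·(k1+2k2+2k3+k4)
t=0.020: state=(2.075)
t=0.040: state=(2.142)
t=0.060: state=(2.210)
continuing one RK4 step at a time; state shown every 10 steps (Δt=0.2):
t=0.200: state=(2.735)
t=0.400: state=(3.627)
t=0.600: state=(4.661)
t=0.800: state=(5.785)
t=1.000: state=(6.921)
t=1.200: state=(7.989)
t=1.400: state=(8.928)
t=1.600: state=(9.705)
t=1.800: state=(10.315)
t=2.000: state=(10.778)
t=2.200: state=(11.117)
t=2.400: state=(11.360)
t=2.600: state=(11.532)
t=2.800: state=(11.652)
t=3.000: state=(11.735)
t=3.200: state=(11.793)
t=3.400: state=(11.832)
t=3.600: state=(11.859)
t=3.800: state=(11.877)
t=4.000: state=(11.890)
t=4.200: state=(11.899)
t=4.400: state=(11.904)
t=4.600: state=(11.908)
t=4.620: state=(11.909)

(x) = (11.909)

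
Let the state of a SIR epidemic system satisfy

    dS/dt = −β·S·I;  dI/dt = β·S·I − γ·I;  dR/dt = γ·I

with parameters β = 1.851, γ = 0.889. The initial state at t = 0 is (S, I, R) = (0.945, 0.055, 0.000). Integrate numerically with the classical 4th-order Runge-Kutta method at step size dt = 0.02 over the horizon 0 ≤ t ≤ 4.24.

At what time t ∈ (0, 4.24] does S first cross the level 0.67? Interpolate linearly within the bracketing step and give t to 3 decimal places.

t = 1.724

t=0.000: state=(0.945, 0.055, 0.000)
step 1 (dt=0.02): k1=(-0.096, 0.047, 0.049), k2=(-0.097, 0.048, 0.049), k3=(-0.097, 0.048, 0.049), k4=(-0.098, 0.048, 0.050); state += dt/6·(k1+2k2+2k3+k4)
t=0.020: state=(0.943, 0.056, 0.001)
t=0.040: state=(0.941, 0.057, 0.002)
t=0.060: state=(0.939, 0.058, 0.003)
continuing one RK4 step at a time; state shown every 10 steps (Δt=0.2):
t=0.200: state=(0.924, 0.065, 0.011)
t=0.400: state=(0.900, 0.076, 0.023)
t=0.600: state=(0.873, 0.089, 0.038)
t=0.800: state=(0.843, 0.102, 0.055)
t=1.000: state=(0.810, 0.116, 0.074)
t=1.200: state=(0.774, 0.130, 0.096)
t=1.400: state=(0.735, 0.144, 0.121)
t=1.600: state=(0.695, 0.157, 0.147)
t=1.720: state=(0.671, 0.165, 0.165)
next step: t=1.740: state=(0.667, 0.166, 0.167) — S has crossed 0.67
linear interpolation between t=1.720 (0.67086) and t=1.740 (0.66677) → t≈1.724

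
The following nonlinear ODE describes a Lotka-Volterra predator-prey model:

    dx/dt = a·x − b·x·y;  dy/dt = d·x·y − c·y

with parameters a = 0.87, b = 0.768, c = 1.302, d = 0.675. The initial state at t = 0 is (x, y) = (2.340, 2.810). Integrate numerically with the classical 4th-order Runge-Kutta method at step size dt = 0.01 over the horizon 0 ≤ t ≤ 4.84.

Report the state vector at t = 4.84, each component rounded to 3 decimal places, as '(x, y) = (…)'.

(x, y) = (3.329, 0.441)

t=0.000: state=(2.340, 2.810)
step 1 (dt=0.01): k1=(-3.014, 0.780), k2=(-3.002, 0.752), k3=(-3.001, 0.752), k4=(-2.989, 0.725); state += dt/6·(k1+2k2+2k3+k4)
t=0.010: state=(2.310, 2.818)
t=0.020: state=(2.280, 2.824)
t=0.030: state=(2.251, 2.831)
continuing one RK4 step at a time; state shown every 20 steps (Δt=0.2):
t=0.200: state=(1.797, 2.859)
t=0.400: state=(1.390, 2.728)
t=0.600: state=(1.107, 2.486)
t=0.800: state=(0.919, 2.195)
t=1.000: state=(0.799, 1.898)
t=1.200: state=(0.726, 1.621)
t=1.400: state=(0.687, 1.374)
t=1.600: state=(0.673, 1.161)
t=1.800: state=(0.680, 0.980)
t=2.000: state=(0.704, 0.829)
t=2.200: state=(0.745, 0.704)
t=2.400: state=(0.802, 0.603)
t=2.600: state=(0.876, 0.520)
t=2.800: state=(0.968, 0.454)
t=3.000: state=(1.079, 0.402)
t=3.200: state=(1.211, 0.361)
t=3.400: state=(1.366, 0.331)
t=3.600: state=(1.548, 0.311)
t=3.800: state=(1.758, 0.299)
t=4.000: state=(1.999, 0.297)
t=4.200: state=(2.272, 0.305)
t=4.400: state=(2.576, 0.326)
t=4.600: state=(2.908, 0.364)
t=4.800: state=(3.258, 0.425)
t=4.840: state=(3.329, 0.441)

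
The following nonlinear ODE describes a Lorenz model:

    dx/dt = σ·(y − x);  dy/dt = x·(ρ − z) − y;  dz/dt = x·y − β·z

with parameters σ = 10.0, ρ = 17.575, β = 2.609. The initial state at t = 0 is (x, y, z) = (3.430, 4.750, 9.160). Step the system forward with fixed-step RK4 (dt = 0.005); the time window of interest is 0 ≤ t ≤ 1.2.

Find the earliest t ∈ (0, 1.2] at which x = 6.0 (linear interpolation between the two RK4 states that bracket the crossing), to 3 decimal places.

t = 0.127

t=0.000: state=(3.430, 4.750, 9.160)
step 1 (dt=0.005): k1=(13.200, 24.113, -7.606), k2=(13.473, 24.397, -7.191), k3=(13.473, 24.398, -7.188), k4=(13.746, 24.684, -6.766); state += dt/6·(k1+2k2+2k3+k4)
t=0.005: state=(3.497, 4.872, 9.124)
t=0.010: state=(3.567, 4.997, 9.092)
t=0.015: state=(3.640, 5.125, 9.065)
continuing one RK4 step at a time; state shown every 10 steps (Δt=0.05):
t=0.050: state=(4.228, 6.104, 9.012)
t=0.100: state=(5.308, 7.748, 9.460)
t=0.125: state=(5.951, 8.650, 9.981)
next step: t=0.130: state=(6.087, 8.833, 10.113) — x has crossed 6.0
linear interpolation between t=0.125 (5.95091) and t=0.130 (6.08702) → t≈0.127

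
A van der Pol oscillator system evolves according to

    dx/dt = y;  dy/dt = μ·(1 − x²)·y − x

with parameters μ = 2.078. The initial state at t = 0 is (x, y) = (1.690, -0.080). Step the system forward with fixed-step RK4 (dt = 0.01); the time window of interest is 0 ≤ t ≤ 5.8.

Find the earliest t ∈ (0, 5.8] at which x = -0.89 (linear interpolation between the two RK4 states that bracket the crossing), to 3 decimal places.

t = 2.340

t=0.000: state=(1.690, -0.080)
step 1 (dt=0.01): k1=(-0.080, -1.381), k2=(-0.087, -1.355), k3=(-0.087, -1.355), k4=(-0.094, -1.329); state += dt/6·(k1+2k2+2k3+k4)
t=0.010: state=(1.689, -0.094)
t=0.020: state=(1.688, -0.107)
t=0.030: state=(1.687, -0.119)
continuing one RK4 step at a time; state shown every 20 steps (Δt=0.2):
t=0.200: state=(1.652, -0.274)
t=0.400: state=(1.586, -0.376)
t=0.600: state=(1.504, -0.447)
t=0.800: state=(1.408, -0.515)
t=1.000: state=(1.297, -0.595)
t=1.200: state=(1.168, -0.702)
t=1.400: state=(1.013, -0.859)
t=1.600: state=(0.818, -1.107)
t=1.800: state=(0.559, -1.527)
t=2.000: state=(0.186, -2.261)
t=2.200: state=(-0.373, -3.368)
t=2.340: state=(-0.890, -3.903)
next step: t=2.350: state=(-0.929, -3.908) — x has crossed -0.89
linear interpolation between t=2.340 (-0.88980) and t=2.350 (-0.92885) → t≈2.340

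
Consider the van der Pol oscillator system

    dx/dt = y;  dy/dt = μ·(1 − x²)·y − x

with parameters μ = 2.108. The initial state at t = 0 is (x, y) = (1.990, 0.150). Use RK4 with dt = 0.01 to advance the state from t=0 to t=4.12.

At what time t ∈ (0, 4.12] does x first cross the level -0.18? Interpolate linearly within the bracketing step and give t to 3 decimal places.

t = 3.054

t=0.000: state=(1.990, 0.150)
step 1 (dt=0.01): k1=(0.150, -2.926), k2=(0.135, -2.836), k3=(0.136, -2.839), k4=(0.122, -2.752); state += dt/6·(k1+2k2+2k3+k4)
t=0.010: state=(1.991, 0.122)
t=0.020: state=(1.992, 0.095)
t=0.030: state=(1.993, 0.070)
continuing one RK4 step at a time; state shown every 20 steps (Δt=0.2):
t=0.200: state=(1.980, -0.185)
t=0.400: state=(1.931, -0.285)
t=0.600: state=(1.869, -0.326)
t=0.800: state=(1.801, -0.354)
t=1.000: state=(1.728, -0.380)
t=1.200: state=(1.649, -0.410)
t=1.400: state=(1.564, -0.446)
t=1.600: state=(1.470, -0.493)
t=1.800: state=(1.365, -0.554)
t=2.000: state=(1.247, -0.639)
t=2.200: state=(1.108, -0.761)
t=2.400: state=(0.938, -0.949)
t=2.600: state=(0.720, -1.257)
t=2.800: state=(0.420, -1.796)
t=3.000: state=(-0.025, -2.723)
t=3.050: state=(-0.168, -3.017)
next step: t=3.060: state=(-0.198, -3.078) — x has crossed -0.18
linear interpolation between t=3.050 (-0.16797) and t=3.060 (-0.19844) → t≈3.054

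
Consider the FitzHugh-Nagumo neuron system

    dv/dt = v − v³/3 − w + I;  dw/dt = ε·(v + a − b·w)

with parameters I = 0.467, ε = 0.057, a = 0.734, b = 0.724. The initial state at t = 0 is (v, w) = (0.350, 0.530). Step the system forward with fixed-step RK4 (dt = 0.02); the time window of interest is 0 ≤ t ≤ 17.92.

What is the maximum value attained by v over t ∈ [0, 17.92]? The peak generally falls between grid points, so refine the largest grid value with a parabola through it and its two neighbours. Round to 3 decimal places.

max v = 1.524

t=0.000: state=(0.350, 0.530)
step 1 (dt=0.02): k1=(0.273, 0.040), k2=(0.275, 0.040), k3=(0.275, 0.040), k4=(0.277, 0.040); state += dt/6·(k1+2k2+2k3+k4)
t=0.020: state=(0.355, 0.531)
t=0.040: state=(0.361, 0.532)
t=0.060: state=(0.367, 0.532)
continuing one RK4 step at a time; state shown every 50 steps (Δt=1):
t=1.000: state=(0.733, 0.579)
t=2.000: state=(1.232, 0.652)
t=3.000: state=(1.491, 0.744)
t=4.000: state=(1.520, 0.839)
t=5.000: state=(1.476, 0.930)
t=6.000: state=(1.410, 1.014)
t=7.000: state=(1.334, 1.091)
t=8.000: state=(1.247, 1.160)
t=9.000: state=(1.147, 1.221)
t=10.000: state=(1.023, 1.273)
t=11.000: state=(0.857, 1.315)
t=12.000: state=(0.592, 1.344)
t=13.000: state=(0.041, 1.351)
t=14.000: state=(-1.231, 1.307)
t=15.000: state=(-1.970, 1.199)
t=16.000: state=(-1.992, 1.080)
t=17.000: state=(-1.956, 0.967)
t=17.920: state=(-1.921, 0.869)
largest grid value and its neighbours: v(3.680)=1.52368, v(3.700)=1.52371, v(3.720)=1.52370
parabola through these three points peaks at t≈3.704 with v≈1.52371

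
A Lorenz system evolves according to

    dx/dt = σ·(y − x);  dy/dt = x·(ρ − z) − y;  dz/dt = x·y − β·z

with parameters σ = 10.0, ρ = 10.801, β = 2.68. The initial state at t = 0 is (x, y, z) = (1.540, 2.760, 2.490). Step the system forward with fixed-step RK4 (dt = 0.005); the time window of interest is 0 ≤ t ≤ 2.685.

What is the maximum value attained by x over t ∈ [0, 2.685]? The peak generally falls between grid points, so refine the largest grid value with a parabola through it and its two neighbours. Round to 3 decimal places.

max x = 8.520

t=0.000: state=(1.540, 2.760, 2.490)
step 1 (dt=0.005): k1=(12.200, 10.039, -2.423), k2=(12.146, 10.277, -2.283), k3=(12.153, 10.275, -2.283), k4=(12.106, 10.511, -2.142); state += dt/6·(k1+2k2+2k3+k4)
t=0.005: state=(1.601, 2.811, 2.479)
t=0.010: state=(1.661, 2.865, 2.469)
t=0.015: state=(1.721, 2.921, 2.460)
continuing one RK4 step at a time; state shown every 20 steps (Δt=0.1):
t=0.100: state=(2.800, 4.211, 2.577)
t=0.200: state=(4.486, 6.464, 3.698)
t=0.300: state=(6.652, 8.855, 6.681)
t=0.400: state=(8.361, 9.241, 11.385)
t=0.500: state=(7.981, 6.384, 14.548)
t=0.600: state=(5.761, 3.315, 13.990)
t=0.700: state=(3.664, 2.044, 11.734)
t=0.800: state=(2.552, 1.899, 9.480)
t=0.900: state=(2.242, 2.223, 7.669)
t=1.000: state=(2.446, 2.856, 6.380)
t=1.100: state=(3.047, 3.837, 5.683)
t=1.200: state=(4.029, 5.196, 5.755)
t=1.300: state=(5.333, 6.722, 6.886)
t=1.400: state=(6.623, 7.686, 9.150)
t=1.500: state=(7.190, 7.165, 11.642)
t=1.600: state=(6.567, 5.447, 12.764)
t=1.700: state=(5.260, 3.927, 12.154)
t=1.800: state=(4.127, 3.251, 10.726)
t=1.900: state=(3.541, 3.235, 9.264)
t=2.000: state=(3.478, 3.637, 8.126)
t=2.100: state=(3.825, 4.344, 7.486)
t=2.200: state=(4.483, 5.260, 7.481)
t=2.300: state=(5.316, 6.160, 8.204)
t=2.400: state=(6.058, 6.632, 9.523)
t=2.500: state=(6.351, 6.331, 10.877)
t=2.600: state=(6.025, 5.439, 11.540)
t=2.685: state=(5.428, 4.664, 11.379)
largest grid value and its neighbours: x(0.430)=8.51621, x(0.435)=8.51977, x(0.440)=8.51675
parabola through these three points peaks at t≈0.435 with x≈8.51978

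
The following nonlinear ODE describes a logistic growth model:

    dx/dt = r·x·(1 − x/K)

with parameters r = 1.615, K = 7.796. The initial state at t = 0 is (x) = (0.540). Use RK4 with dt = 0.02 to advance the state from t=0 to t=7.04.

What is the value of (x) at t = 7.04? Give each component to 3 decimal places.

t=0.000: state=(0.540)
step 1 (dt=0.02): k1=(0.812), k2=(0.823), k3=(0.823), k4=(0.835); state += dt/6·(k1+2k2+2k3+k4)
t=0.020: state=(0.556)
t=0.040: state=(0.573)
t=0.060: state=(0.591)
continuing one RK4 step at a time; state shown every 25 steps (Δt=0.5):
t=0.500: state=(1.115)
t=1.000: state=(2.123)
t=1.500: state=(3.557)
t=2.000: state=(5.090)
t=2.500: state=(6.302)
t=3.000: state=(7.051)
t=3.500: state=(7.445)
t=4.000: state=(7.635)
t=4.500: state=(7.724)
t=5.000: state=(7.764)
t=5.500: state=(7.781)
t=6.000: state=(7.790)
t=6.500: state=(7.793)
t=7.000: state=(7.795)
t=7.040: state=(7.795)

(x) = (7.795)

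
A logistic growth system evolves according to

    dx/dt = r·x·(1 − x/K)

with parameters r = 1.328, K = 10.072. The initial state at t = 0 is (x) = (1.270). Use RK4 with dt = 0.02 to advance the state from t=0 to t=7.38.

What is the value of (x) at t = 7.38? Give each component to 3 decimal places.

t=0.000: state=(1.270)
step 1 (dt=0.02): k1=(1.474), k2=(1.489), k3=(1.489), k4=(1.503); state += dt/6·(k1+2k2+2k3+k4)
t=0.020: state=(1.300)
t=0.040: state=(1.330)
t=0.060: state=(1.361)
continuing one RK4 step at a time; state shown every 25 steps (Δt=0.5):
t=0.500: state=(2.205)
t=1.000: state=(3.551)
t=1.500: state=(5.177)
t=2.000: state=(6.775)
t=2.500: state=(8.054)
t=3.000: state=(8.921)
t=3.500: state=(9.445)
t=4.000: state=(9.739)
t=4.500: state=(9.898)
t=5.000: state=(9.982)
t=5.500: state=(10.025)
t=6.000: state=(10.048)
t=6.500: state=(10.060)
t=7.000: state=(10.066)
t=7.380: state=(10.068)

(x) = (10.068)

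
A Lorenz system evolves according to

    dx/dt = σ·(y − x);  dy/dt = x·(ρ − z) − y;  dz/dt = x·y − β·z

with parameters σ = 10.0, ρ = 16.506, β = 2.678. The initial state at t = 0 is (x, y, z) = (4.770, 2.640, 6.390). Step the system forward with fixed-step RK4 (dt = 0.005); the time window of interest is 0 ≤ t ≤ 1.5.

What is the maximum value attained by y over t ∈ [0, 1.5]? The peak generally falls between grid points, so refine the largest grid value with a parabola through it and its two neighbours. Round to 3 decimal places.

max y = 12.472

t=0.000: state=(4.770, 2.640, 6.390)
step 1 (dt=0.005): k1=(-21.300, 45.613, -4.520), k2=(-19.627, 45.014, -4.092), k3=(-19.684, 45.053, -4.090), k4=(-18.063, 44.488, -3.672); state += dt/6·(k1+2k2+2k3+k4)
t=0.005: state=(4.672, 2.865, 6.370)
t=0.010: state=(4.589, 3.085, 6.353)
t=0.015: state=(4.521, 3.300, 6.341)
continuing one RK4 step at a time; state shown every 10 steps (Δt=0.05):
t=0.050: state=(4.386, 4.729, 6.367)
t=0.100: state=(4.946, 6.736, 6.814)
t=0.150: state=(6.099, 8.858, 7.979)
t=0.200: state=(7.634, 10.923, 10.182)
t=0.250: state=(9.260, 12.311, 13.565)
t=0.300: state=(10.486, 12.128, 17.627)
t=0.350: state=(10.734, 9.990, 21.021)
t=0.400: state=(9.765, 6.773, 22.447)
t=0.450: state=(7.952, 3.935, 21.834)
t=0.500: state=(5.966, 2.208, 20.069)
t=0.550: state=(4.303, 1.462, 17.977)
t=0.600: state=(3.138, 1.303, 15.956)
t=0.650: state=(2.438, 1.434, 14.130)
t=0.700: state=(2.098, 1.712, 12.523)
t=0.750: state=(2.025, 2.096, 11.135)
t=0.800: state=(2.156, 2.600, 9.967)
t=0.850: state=(2.465, 3.262, 9.033)
t=0.900: state=(2.957, 4.134, 8.369)
t=0.950: state=(3.653, 5.270, 8.047)
t=1.000: state=(4.584, 6.699, 8.192)
t=1.050: state=(5.768, 8.375, 8.997)
t=1.100: state=(7.162, 10.080, 10.682)
t=1.150: state=(8.602, 11.329, 13.340)
t=1.200: state=(9.748, 11.447, 16.641)
t=1.250: state=(10.164, 10.039, 19.649)
t=1.300: state=(9.604, 7.552, 21.301)
t=1.350: state=(8.245, 5.040, 21.255)
t=1.400: state=(6.578, 3.271, 20.008)
t=1.450: state=(5.057, 2.358, 18.247)
t=1.500: state=(3.916, 2.058, 16.411)
largest grid value and its neighbours: y(0.265)=12.45872, y(0.270)=12.47166, y(0.275)=12.46532
parabola through these three points peaks at t≈0.271 with y≈12.47195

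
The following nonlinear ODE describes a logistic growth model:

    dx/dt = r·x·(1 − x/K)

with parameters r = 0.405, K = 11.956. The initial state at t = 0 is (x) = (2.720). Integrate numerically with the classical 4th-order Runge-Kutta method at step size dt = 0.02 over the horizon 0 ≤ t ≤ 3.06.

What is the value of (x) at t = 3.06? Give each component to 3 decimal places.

(x) = (6.028)

t=0.000: state=(2.720)
step 1 (dt=0.02): k1=(0.851), k2=(0.853), k3=(0.853), k4=(0.855); state += dt/6·(k1+2k2+2k3+k4)
t=0.020: state=(2.737)
t=0.040: state=(2.754)
t=0.060: state=(2.771)
continuing one RK4 step at a time; state shown every 5 steps (Δt=0.1):
t=0.100: state=(2.806)
t=0.200: state=(2.894)
t=0.300: state=(2.984)
t=0.400: state=(3.075)
t=0.500: state=(3.169)
t=0.600: state=(3.264)
t=0.700: state=(3.361)
t=0.800: state=(3.460)
t=0.900: state=(3.560)
t=1.000: state=(3.662)
t=1.100: state=(3.766)
t=1.200: state=(3.871)
t=1.300: state=(3.978)
t=1.400: state=(4.086)
t=1.500: state=(4.196)
t=1.600: state=(4.307)
t=1.700: state=(4.419)
t=1.800: state=(4.532)
t=1.900: state=(4.647)
t=2.000: state=(4.762)
t=2.100: state=(4.879)
t=2.200: state=(4.996)
t=2.300: state=(5.114)
t=2.400: state=(5.233)
t=2.500: state=(5.353)
t=2.600: state=(5.473)
t=2.700: state=(5.593)
t=2.800: state=(5.714)
t=2.900: state=(5.835)
t=3.000: state=(5.956)
t=3.060: state=(6.028)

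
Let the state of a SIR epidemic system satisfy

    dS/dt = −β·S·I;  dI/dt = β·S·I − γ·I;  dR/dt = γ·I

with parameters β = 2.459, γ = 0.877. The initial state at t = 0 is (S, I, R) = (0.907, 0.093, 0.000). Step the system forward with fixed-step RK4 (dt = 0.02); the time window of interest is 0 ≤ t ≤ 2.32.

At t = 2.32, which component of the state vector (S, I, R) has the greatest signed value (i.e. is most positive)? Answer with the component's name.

t=0.000: state=(0.907, 0.093, 0.000)
step 1 (dt=0.02): k1=(-0.207, 0.126, 0.082), k2=(-0.210, 0.127, 0.083), k3=(-0.210, 0.127, 0.083), k4=(-0.212, 0.128, 0.084); state += dt/6·(k1+2k2+2k3+k4)
t=0.020: state=(0.903, 0.096, 0.002)
t=0.040: state=(0.899, 0.098, 0.003)
t=0.060: state=(0.894, 0.101, 0.005)
continuing one RK4 step at a time; state shown every 5 steps (Δt=0.1):
t=0.100: state=(0.885, 0.106, 0.009)
t=0.200: state=(0.861, 0.121, 0.019)
t=0.300: state=(0.834, 0.136, 0.030)
t=0.400: state=(0.805, 0.152, 0.043)
t=0.500: state=(0.774, 0.170, 0.057)
t=0.600: state=(0.741, 0.187, 0.072)
t=0.700: state=(0.706, 0.205, 0.089)
t=0.800: state=(0.670, 0.222, 0.108)
t=0.900: state=(0.633, 0.239, 0.128)
t=1.000: state=(0.595, 0.254, 0.150)
t=1.100: state=(0.558, 0.269, 0.173)
t=1.200: state=(0.522, 0.281, 0.197)
t=1.300: state=(0.486, 0.291, 0.222)
t=1.400: state=(0.452, 0.300, 0.248)
t=1.500: state=(0.420, 0.305, 0.275)
t=1.600: state=(0.389, 0.309, 0.302)
t=1.700: state=(0.361, 0.310, 0.329)
t=1.800: state=(0.334, 0.310, 0.356)
t=1.900: state=(0.310, 0.307, 0.383)
t=2.000: state=(0.287, 0.303, 0.410)
t=2.100: state=(0.267, 0.297, 0.436)
t=2.200: state=(0.248, 0.290, 0.462)
t=2.300: state=(0.232, 0.281, 0.487)
t=2.320: state=(0.228, 0.280, 0.492)
compare at T: S=0.228, I=0.280, R=0.492

largest component: R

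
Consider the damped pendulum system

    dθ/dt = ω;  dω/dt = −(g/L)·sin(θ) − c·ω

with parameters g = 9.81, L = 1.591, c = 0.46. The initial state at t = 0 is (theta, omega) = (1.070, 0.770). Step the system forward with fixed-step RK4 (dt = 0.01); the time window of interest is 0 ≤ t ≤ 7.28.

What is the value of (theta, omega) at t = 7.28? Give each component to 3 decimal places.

t=0.000: state=(1.070, 0.770)
step 1 (dt=0.01): k1=(0.770, -5.763), k2=(0.741, -5.761), k3=(0.741, -5.761), k4=(0.712, -5.758); state += dt/6·(k1+2k2+2k3+k4)
t=0.010: state=(1.077, 0.712)
t=0.020: state=(1.084, 0.655)
t=0.030: state=(1.091, 0.597)
continuing one RK4 step at a time; state shown every 25 steps (Δt=0.25):
t=0.250: state=(1.086, -0.616)
t=0.500: state=(0.784, -1.734)
t=0.750: state=(0.267, -2.276)
t=1.000: state=(-0.284, -2.000)
t=1.250: state=(-0.679, -1.084)
t=1.500: state=(-0.809, 0.045)
t=1.750: state=(-0.667, 1.040)
t=2.000: state=(-0.323, 1.627)
t=2.250: state=(0.095, 1.608)
t=2.500: state=(0.434, 1.033)
t=2.750: state=(0.589, 0.185)
t=3.000: state=(0.530, -0.628)
t=3.250: state=(0.299, -1.156)
t=3.500: state=(-0.011, -1.237)
t=3.750: state=(-0.282, -0.876)
t=4.000: state=(-0.427, -0.256)
t=4.250: state=(-0.409, 0.380)
t=4.500: state=(-0.253, 0.822)
t=4.750: state=(-0.026, 0.935)
t=5.000: state=(0.186, 0.707)
t=5.250: state=(0.309, 0.259)
t=5.500: state=(0.312, -0.229)
t=5.750: state=(0.206, -0.586)
t=6.000: state=(0.040, -0.702)
t=6.250: state=(-0.123, -0.558)
t=6.500: state=(-0.224, -0.235)
t=6.750: state=(-0.236, 0.134)
t=7.000: state=(-0.165, 0.417)
t=7.250: state=(-0.043, 0.524)
t=7.280: state=(-0.027, 0.523)

(theta, omega) = (-0.027, 0.523)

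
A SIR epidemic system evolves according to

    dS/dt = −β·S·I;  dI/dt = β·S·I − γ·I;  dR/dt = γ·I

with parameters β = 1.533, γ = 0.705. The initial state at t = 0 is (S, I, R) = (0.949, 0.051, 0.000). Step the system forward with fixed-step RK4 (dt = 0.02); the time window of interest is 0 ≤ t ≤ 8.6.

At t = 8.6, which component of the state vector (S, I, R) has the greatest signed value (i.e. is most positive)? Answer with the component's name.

largest component: R

t=0.000: state=(0.949, 0.051, 0.000)
step 1 (dt=0.02): k1=(-0.074, 0.038, 0.036), k2=(-0.075, 0.038, 0.036), k3=(-0.075, 0.038, 0.036), k4=(-0.075, 0.039, 0.036); state += dt/6·(k1+2k2+2k3+k4)
t=0.020: state=(0.948, 0.052, 0.001)
t=0.040: state=(0.946, 0.053, 0.001)
t=0.060: state=(0.944, 0.053, 0.002)
continuing one RK4 step at a time; state shown every 25 steps (Δt=0.5):
t=0.500: state=(0.905, 0.073, 0.022)
t=1.000: state=(0.847, 0.101, 0.052)
t=1.500: state=(0.775, 0.132, 0.093)
t=2.000: state=(0.692, 0.163, 0.145)
t=2.500: state=(0.605, 0.188, 0.207)
t=3.000: state=(0.520, 0.203, 0.276)
t=3.500: state=(0.444, 0.207, 0.349)
t=4.000: state=(0.380, 0.199, 0.421)
t=4.500: state=(0.328, 0.183, 0.488)
t=5.000: state=(0.287, 0.163, 0.550)
t=5.500: state=(0.256, 0.141, 0.603)
t=6.000: state=(0.231, 0.120, 0.649)
t=6.500: state=(0.213, 0.100, 0.688)
t=7.000: state=(0.198, 0.082, 0.720)
t=7.500: state=(0.188, 0.067, 0.746)
t=8.000: state=(0.179, 0.054, 0.767)
t=8.500: state=(0.173, 0.043, 0.784)
t=8.600: state=(0.171, 0.042, 0.787)
compare at T: S=0.171, I=0.042, R=0.787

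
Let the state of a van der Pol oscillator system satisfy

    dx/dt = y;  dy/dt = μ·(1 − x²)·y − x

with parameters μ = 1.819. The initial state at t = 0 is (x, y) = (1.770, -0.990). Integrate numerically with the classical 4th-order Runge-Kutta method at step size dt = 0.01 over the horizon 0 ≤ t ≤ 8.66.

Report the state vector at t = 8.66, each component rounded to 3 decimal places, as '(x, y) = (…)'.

t=0.000: state=(1.770, -0.990)
step 1 (dt=0.01): k1=(-0.990, 2.071), k2=(-0.980, 2.005), k3=(-0.980, 2.006), k4=(-0.970, 1.942); state += dt/6·(k1+2k2+2k3+k4)
t=0.010: state=(1.760, -0.970)
t=0.020: state=(1.751, -0.951)
t=0.030: state=(1.741, -0.933)
continuing one RK4 step at a time; state shown every 50 steps (Δt=0.5):
t=0.500: state=(1.384, -0.721)
t=1.000: state=(0.968, -1.014)
t=1.500: state=(0.243, -2.117)
t=2.000: state=(-1.305, -3.344)
t=2.500: state=(-2.025, -0.060)
t=3.000: state=(-1.914, 0.349)
t=3.500: state=(-1.717, 0.435)
t=4.000: state=(-1.473, 0.549)
t=4.500: state=(-1.149, 0.780)
t=5.000: state=(-0.631, 1.413)
t=5.500: state=(0.490, 3.303)
t=6.000: state=(1.903, 1.118)
t=6.500: state=(1.980, -0.268)
t=7.000: state=(1.806, -0.399)
t=7.500: state=(1.585, -0.492)
t=8.000: state=(1.302, -0.657)
t=8.500: state=(0.891, -1.052)
t=8.660: state=(0.704, -1.303)

(x, y) = (0.704, -1.303)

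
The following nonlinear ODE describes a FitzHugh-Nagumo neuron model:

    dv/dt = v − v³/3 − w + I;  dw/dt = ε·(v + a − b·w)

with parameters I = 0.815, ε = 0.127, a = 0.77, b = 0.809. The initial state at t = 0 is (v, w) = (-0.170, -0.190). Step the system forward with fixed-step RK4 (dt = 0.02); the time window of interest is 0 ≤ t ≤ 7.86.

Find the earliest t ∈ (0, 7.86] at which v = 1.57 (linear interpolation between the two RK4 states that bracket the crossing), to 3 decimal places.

t = 1.374

t=0.000: state=(-0.170, -0.190)
step 1 (dt=0.02): k1=(0.837, 0.096), k2=(0.844, 0.097), k3=(0.844, 0.097), k4=(0.851, 0.098); state += dt/6·(k1+2k2+2k3+k4)
t=0.020: state=(-0.153, -0.188)
t=0.040: state=(-0.136, -0.186)
t=0.060: state=(-0.118, -0.184)
continuing one RK4 step at a time; state shown every 25 steps (Δt=0.5):
t=0.500: state=(0.354, -0.128)
t=1.000: state=(1.081, -0.030)
t=1.360: state=(1.556, 0.065)
next step: t=1.380: state=(1.576, 0.071) — v has crossed 1.57
linear interpolation between t=1.360 (1.55573) and t=1.380 (1.57637) → t≈1.374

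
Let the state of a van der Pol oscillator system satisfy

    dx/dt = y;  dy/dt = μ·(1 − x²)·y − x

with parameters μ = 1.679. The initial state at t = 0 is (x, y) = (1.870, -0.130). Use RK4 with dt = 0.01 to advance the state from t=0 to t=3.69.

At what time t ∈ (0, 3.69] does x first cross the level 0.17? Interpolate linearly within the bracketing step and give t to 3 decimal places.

t = 2.198

t=0.000: state=(1.870, -0.130)
step 1 (dt=0.01): k1=(-0.130, -1.325), k2=(-0.137, -1.297), k3=(-0.136, -1.298), k4=(-0.143, -1.270); state += dt/6·(k1+2k2+2k3+k4)
t=0.010: state=(1.869, -0.143)
t=0.020: state=(1.867, -0.155)
t=0.030: state=(1.866, -0.167)
continuing one RK4 step at a time; state shown every 20 steps (Δt=0.2):
t=0.200: state=(1.823, -0.312)
t=0.400: state=(1.751, -0.403)
t=0.600: state=(1.664, -0.465)
t=0.800: state=(1.566, -0.522)
t=1.000: state=(1.455, -0.586)
t=1.200: state=(1.330, -0.667)
t=1.400: state=(1.186, -0.778)
t=1.600: state=(1.016, -0.937)
t=1.800: state=(0.806, -1.179)
t=2.000: state=(0.535, -1.563)
t=2.190: state=(0.187, -2.134)
next step: t=2.200: state=(0.166, -2.171) — x has crossed 0.17
linear interpolation between t=2.190 (0.18716) and t=2.200 (0.16564) → t≈2.198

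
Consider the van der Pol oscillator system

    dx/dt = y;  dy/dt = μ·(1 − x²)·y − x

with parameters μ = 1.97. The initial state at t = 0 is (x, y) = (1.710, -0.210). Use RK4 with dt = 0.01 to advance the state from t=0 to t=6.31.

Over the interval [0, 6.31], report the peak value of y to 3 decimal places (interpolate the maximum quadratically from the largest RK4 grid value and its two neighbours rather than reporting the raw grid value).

max y = 3.781

t=0.000: state=(1.710, -0.210)
step 1 (dt=0.01): k1=(-0.210, -0.914), k2=(-0.215, -0.897), k3=(-0.214, -0.897), k4=(-0.219, -0.881); state += dt/6·(k1+2k2+2k3+k4)
t=0.010: state=(1.708, -0.219)
t=0.020: state=(1.706, -0.228)
t=0.030: state=(1.703, -0.236)
continuing one RK4 step at a time; state shown every 25 steps (Δt=0.25):
t=0.250: state=(1.636, -0.365)
t=0.500: state=(1.533, -0.455)
t=0.750: state=(1.408, -0.539)
t=1.000: state=(1.261, -0.646)
t=1.250: state=(1.081, -0.807)
t=1.500: state=(0.849, -1.079)
t=1.750: state=(0.522, -1.588)
t=2.000: state=(0.015, -2.565)
t=2.250: state=(-0.786, -3.735)
t=2.500: state=(-1.639, -2.535)
t=2.750: state=(-1.987, -0.496)
t=3.000: state=(-2.011, 0.149)
t=3.250: state=(-1.951, 0.299)
t=3.500: state=(-1.869, 0.350)
t=3.750: state=(-1.777, 0.385)
t=4.000: state=(-1.676, 0.423)
t=4.250: state=(-1.565, 0.471)
t=4.500: state=(-1.439, 0.536)
t=4.750: state=(-1.294, 0.630)
t=5.000: state=(-1.120, 0.775)
t=5.250: state=(-0.899, 1.018)
t=5.500: state=(-0.594, 1.468)
t=5.750: state=(-0.130, 2.342)
t=6.000: state=(0.616, 3.602)
t=6.250: state=(1.511, 2.983)
t=6.310: state=(1.673, 2.397)
largest grid value and its neighbours: y(6.080)=3.77981, y(6.090)=3.78027, y(6.100)=3.77499
parabola through these three points peaks at t≈6.086 with y≈3.78077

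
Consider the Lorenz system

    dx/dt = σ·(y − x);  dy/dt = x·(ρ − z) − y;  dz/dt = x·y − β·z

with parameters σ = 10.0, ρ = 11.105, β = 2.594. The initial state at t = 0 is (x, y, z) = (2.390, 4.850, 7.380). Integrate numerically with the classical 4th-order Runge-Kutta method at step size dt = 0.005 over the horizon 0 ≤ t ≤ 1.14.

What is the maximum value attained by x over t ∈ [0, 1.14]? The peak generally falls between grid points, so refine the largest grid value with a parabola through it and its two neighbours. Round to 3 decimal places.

t=0.000: state=(2.390, 4.850, 7.380)
step 1 (dt=0.005): k1=(24.600, 4.053, -7.552), k2=(24.086, 4.318, -7.180), k3=(24.106, 4.310, -7.187), k4=(23.610, 4.570, -6.820); state += dt/6·(k1+2k2+2k3+k4)
t=0.005: state=(2.510, 4.872, 7.344)
t=0.010: state=(2.626, 4.896, 7.312)
t=0.015: state=(2.738, 4.922, 7.283)
continuing one RK4 step at a time; state shown every 10 steps (Δt=0.05):
t=0.050: state=(3.419, 5.167, 7.173)
t=0.100: state=(4.205, 5.644, 7.273)
t=0.150: state=(4.885, 6.181, 7.654)
t=0.200: state=(5.503, 6.676, 8.297)
t=0.250: state=(6.045, 7.023, 9.153)
t=0.300: state=(6.461, 7.127, 10.128)
t=0.350: state=(6.692, 6.936, 11.078)
t=0.400: state=(6.697, 6.473, 11.846)
t=0.450: state=(6.476, 5.834, 12.311)
t=0.500: state=(6.078, 5.153, 12.431)
t=0.550: state=(5.580, 4.545, 12.241)
t=0.600: state=(5.068, 4.078, 11.823)
t=0.650: state=(4.609, 3.773, 11.270)
t=0.700: state=(4.242, 3.618, 10.662)
t=0.750: state=(3.987, 3.592, 10.056)
t=0.800: state=(3.845, 3.671, 9.497)
t=0.850: state=(3.810, 3.838, 9.013)
t=0.900: state=(3.870, 4.080, 8.628)
t=0.950: state=(4.016, 4.385, 8.360)
t=1.000: state=(4.235, 4.739, 8.225)
t=1.050: state=(4.514, 5.123, 8.236)
t=1.100: state=(4.837, 5.511, 8.402)
t=1.140: state=(5.111, 5.799, 8.644)
largest grid value and its neighbours: x(0.370)=6.72233, x(0.375)=6.72399, x(0.380)=6.72329
parabola through these three points peaks at t≈0.376 with x≈6.72404

max x = 6.724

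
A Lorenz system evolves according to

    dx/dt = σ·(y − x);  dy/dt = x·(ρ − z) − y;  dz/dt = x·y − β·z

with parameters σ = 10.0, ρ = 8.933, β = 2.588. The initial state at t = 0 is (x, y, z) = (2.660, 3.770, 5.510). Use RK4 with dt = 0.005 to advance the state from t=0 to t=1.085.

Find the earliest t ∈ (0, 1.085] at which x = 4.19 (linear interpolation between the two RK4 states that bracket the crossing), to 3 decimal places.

t=0.000: state=(2.660, 3.770, 5.510)
step 1 (dt=0.005): k1=(11.100, 5.335, -4.232), k2=(10.956, 5.445, -4.064), k3=(10.962, 5.443, -4.066), k4=(10.824, 5.551, -3.899); state += dt/6·(k1+2k2+2k3+k4)
t=0.005: state=(2.715, 3.797, 5.490)
t=0.010: state=(2.768, 3.825, 5.471)
t=0.015: state=(2.821, 3.855, 5.454)
continuing one RK4 step at a time; state shown every 10 steps (Δt=0.05):
t=0.050: state=(3.161, 4.085, 5.380)
t=0.100: state=(3.605, 4.473, 5.408)
t=0.150: state=(4.036, 4.897, 5.593)
t=0.165: state=(4.165, 5.025, 5.680)
next step: t=0.170: state=(4.208, 5.068, 5.712) — x has crossed 4.19
linear interpolation between t=0.165 (4.16539) and t=0.170 (4.20836) → t≈0.168

t = 0.168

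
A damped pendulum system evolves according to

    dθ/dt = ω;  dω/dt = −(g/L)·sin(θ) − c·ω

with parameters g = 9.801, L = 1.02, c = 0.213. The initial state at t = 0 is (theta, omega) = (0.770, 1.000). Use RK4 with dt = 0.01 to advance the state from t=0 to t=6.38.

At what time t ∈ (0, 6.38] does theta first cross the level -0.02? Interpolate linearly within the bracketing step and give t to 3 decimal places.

t = 0.691

t=0.000: state=(0.770, 1.000)
step 1 (dt=0.01): k1=(1.000, -6.902), k2=(0.965, -6.929), k3=(0.965, -6.928), k4=(0.931, -6.954); state += dt/6·(k1+2k2+2k3+k4)
t=0.010: state=(0.780, 0.931)
t=0.020: state=(0.789, 0.861)
t=0.030: state=(0.797, 0.791)
continuing one RK4 step at a time; state shown every 25 steps (Δt=0.25):
t=0.250: state=(0.798, -0.764)
t=0.500: state=(0.423, -2.108)
t=0.690: state=(-0.017, -2.387)
next step: t=0.700: state=(-0.041, -2.379) — theta has crossed -0.02
linear interpolation between t=0.690 (-0.01699) and t=0.700 (-0.04083) → t≈0.691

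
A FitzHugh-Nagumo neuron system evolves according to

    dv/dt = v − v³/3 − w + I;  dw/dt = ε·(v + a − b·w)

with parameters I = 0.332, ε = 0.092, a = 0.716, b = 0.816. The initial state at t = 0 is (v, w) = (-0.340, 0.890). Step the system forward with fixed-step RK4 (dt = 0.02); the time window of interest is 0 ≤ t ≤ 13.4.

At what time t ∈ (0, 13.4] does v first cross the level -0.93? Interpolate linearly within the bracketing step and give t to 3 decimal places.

t=0.000: state=(-0.340, 0.890)
step 1 (dt=0.02): k1=(-0.885, -0.032), k2=(-0.892, -0.033), k3=(-0.892, -0.033), k4=(-0.900, -0.034); state += dt/6·(k1+2k2+2k3+k4)
t=0.020: state=(-0.358, 0.889)
t=0.040: state=(-0.376, 0.889)
t=0.060: state=(-0.394, 0.888)
continuing one RK4 step at a time; state shown every 25 steps (Δt=0.5):
t=0.500: state=(-0.867, 0.863)
t=0.540: state=(-0.915, 0.860)
next step: t=0.560: state=(-0.938, 0.858) — v has crossed -0.93
linear interpolation between t=0.540 (-0.91461) and t=0.560 (-0.93837) → t≈0.553

t = 0.553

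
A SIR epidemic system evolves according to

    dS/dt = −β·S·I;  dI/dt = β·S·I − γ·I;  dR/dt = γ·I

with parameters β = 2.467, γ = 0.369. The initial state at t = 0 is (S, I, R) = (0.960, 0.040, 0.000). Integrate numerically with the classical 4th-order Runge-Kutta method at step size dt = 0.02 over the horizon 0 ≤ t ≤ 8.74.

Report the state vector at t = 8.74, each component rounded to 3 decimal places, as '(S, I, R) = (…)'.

t=0.000: state=(0.960, 0.040, 0.000)
step 1 (dt=0.02): k1=(-0.095, 0.080, 0.015), k2=(-0.097, 0.081, 0.015), k3=(-0.097, 0.082, 0.015), k4=(-0.098, 0.083, 0.015); state += dt/6·(k1+2k2+2k3+k4)
t=0.020: state=(0.958, 0.042, 0.000)
t=0.040: state=(0.956, 0.043, 0.001)
t=0.060: state=(0.954, 0.045, 0.001)
continuing one RK4 step at a time; state shown every 25 steps (Δt=0.5):
t=0.500: state=(0.883, 0.104, 0.012)
t=1.000: state=(0.721, 0.236, 0.043)
t=1.500: state=(0.483, 0.414, 0.103)
t=2.000: state=(0.265, 0.542, 0.192)
t=2.500: state=(0.132, 0.571, 0.296)
t=3.000: state=(0.067, 0.534, 0.399)
t=3.500: state=(0.036, 0.472, 0.492)
t=4.000: state=(0.021, 0.406, 0.573)
t=4.500: state=(0.013, 0.345, 0.642)
t=5.000: state=(0.009, 0.290, 0.701)
t=5.500: state=(0.006, 0.244, 0.750)
t=6.000: state=(0.005, 0.204, 0.791)
t=6.500: state=(0.004, 0.171, 0.826)
t=7.000: state=(0.003, 0.142, 0.854)
t=7.500: state=(0.003, 0.119, 0.878)
t=8.000: state=(0.002, 0.099, 0.898)
t=8.500: state=(0.002, 0.083, 0.915)
t=8.740: state=(0.002, 0.076, 0.922)

(S, I, R) = (0.002, 0.076, 0.922)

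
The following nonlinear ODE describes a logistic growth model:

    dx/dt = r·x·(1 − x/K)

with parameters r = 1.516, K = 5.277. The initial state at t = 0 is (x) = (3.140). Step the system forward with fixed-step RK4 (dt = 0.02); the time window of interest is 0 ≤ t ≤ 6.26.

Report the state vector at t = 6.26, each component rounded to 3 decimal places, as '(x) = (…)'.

(x) = (5.277)

t=0.000: state=(3.140)
step 1 (dt=0.02): k1=(1.928), k2=(1.922), k3=(1.922), k4=(1.916); state += dt/6·(k1+2k2+2k3+k4)
t=0.020: state=(3.178)
t=0.040: state=(3.217)
t=0.060: state=(3.255)
continuing one RK4 step at a time; state shown every 25 steps (Δt=0.5):
t=0.500: state=(4.001)
t=1.000: state=(4.591)
t=1.500: state=(4.932)
t=2.000: state=(5.109)
t=2.500: state=(5.197)
t=3.000: state=(5.239)
t=3.500: state=(5.259)
t=4.000: state=(5.269)
t=4.500: state=(5.273)
t=5.000: state=(5.275)
t=5.500: state=(5.276)
t=6.000: state=(5.277)
t=6.260: state=(5.277)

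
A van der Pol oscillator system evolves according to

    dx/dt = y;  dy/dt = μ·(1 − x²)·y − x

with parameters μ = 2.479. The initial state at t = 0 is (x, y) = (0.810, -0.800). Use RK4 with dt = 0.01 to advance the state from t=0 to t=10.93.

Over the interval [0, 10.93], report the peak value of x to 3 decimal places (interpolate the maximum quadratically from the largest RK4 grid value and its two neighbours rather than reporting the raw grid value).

t=0.000: state=(0.810, -0.800)
step 1 (dt=0.01): k1=(-0.800, -1.492), k2=(-0.807, -1.507), k3=(-0.808, -1.507), k4=(-0.815, -1.523); state += dt/6·(k1+2k2+2k3+k4)
t=0.010: state=(0.802, -0.815)
t=0.020: state=(0.794, -0.830)
t=0.030: state=(0.785, -0.846)
continuing one RK4 step at a time; state shown every 50 steps (Δt=0.5):
t=0.500: state=(0.111, -2.357)
t=1.000: state=(-1.631, -2.728)
t=1.500: state=(-1.976, 0.168)
t=2.000: state=(-1.850, 0.292)
t=2.500: state=(-1.692, 0.341)
t=3.000: state=(-1.504, 0.417)
t=3.500: state=(-1.264, 0.564)
t=4.000: state=(-0.904, 0.948)
t=4.500: state=(-0.133, 2.542)
t=5.000: state=(1.702, 2.637)
t=5.500: state=(2.006, -0.183)
t=6.000: state=(1.879, -0.286)
t=6.500: state=(1.725, -0.331)
t=7.000: state=(1.545, -0.398)
t=7.500: state=(1.318, -0.525)
t=8.000: state=(0.992, -0.832)
t=8.500: state=(0.357, -1.997)
t=9.000: state=(-1.373, -3.911)
t=9.500: state=(-2.020, 0.090)
t=10.000: state=(-1.907, 0.278)
t=10.500: state=(-1.758, 0.321)
t=10.930: state=(-1.610, 0.371)
largest grid value and its neighbours: x(5.340)=2.02224, x(5.350)=2.02227, x(5.360)=2.02211
parabola through these three points peaks at t≈5.347 with x≈2.02228

max x = 2.022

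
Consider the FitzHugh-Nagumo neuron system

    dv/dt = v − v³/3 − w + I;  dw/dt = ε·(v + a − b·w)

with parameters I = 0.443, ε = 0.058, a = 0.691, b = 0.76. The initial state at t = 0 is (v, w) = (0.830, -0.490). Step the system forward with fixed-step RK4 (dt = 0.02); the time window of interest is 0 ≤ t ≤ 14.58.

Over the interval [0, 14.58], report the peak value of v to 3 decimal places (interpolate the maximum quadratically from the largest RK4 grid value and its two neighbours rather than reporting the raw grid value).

max v = 2.003

t=0.000: state=(0.830, -0.490)
step 1 (dt=0.02): k1=(1.572, 0.110), k2=(1.576, 0.111), k3=(1.576, 0.111), k4=(1.579, 0.112); state += dt/6·(k1+2k2+2k3+k4)
t=0.020: state=(0.862, -0.488)
t=0.040: state=(0.893, -0.486)
t=0.060: state=(0.925, -0.483)
continuing one RK4 step at a time; state shown every 25 steps (Δt=0.5):
t=0.500: state=(1.562, -0.425)
t=1.000: state=(1.921, -0.345)
t=1.500: state=(2.000, -0.261)
t=2.000: state=(1.996, -0.178)
t=2.500: state=(1.974, -0.097)
t=3.000: state=(1.948, -0.019)
t=3.500: state=(1.921, 0.057)
t=4.000: state=(1.893, 0.130)
t=4.500: state=(1.865, 0.201)
t=5.000: state=(1.837, 0.269)
t=5.500: state=(1.809, 0.336)
t=6.000: state=(1.780, 0.400)
t=6.500: state=(1.752, 0.461)
t=7.000: state=(1.722, 0.521)
t=7.500: state=(1.693, 0.578)
t=8.000: state=(1.663, 0.634)
t=8.500: state=(1.632, 0.687)
t=9.000: state=(1.601, 0.738)
t=9.500: state=(1.570, 0.787)
t=10.000: state=(1.537, 0.835)
t=10.500: state=(1.504, 0.880)
t=11.000: state=(1.470, 0.923)
t=11.500: state=(1.435, 0.965)
t=12.000: state=(1.399, 1.004)
t=12.500: state=(1.361, 1.042)
t=13.000: state=(1.321, 1.077)
t=13.500: state=(1.279, 1.111)
t=14.000: state=(1.235, 1.142)
t=14.500: state=(1.187, 1.172)
t=14.580: state=(1.179, 1.177)
largest grid value and its neighbours: v(1.660)=2.00277, v(1.680)=2.00278, v(1.700)=2.00272
parabola through these three points peaks at t≈1.672 with v≈2.00278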